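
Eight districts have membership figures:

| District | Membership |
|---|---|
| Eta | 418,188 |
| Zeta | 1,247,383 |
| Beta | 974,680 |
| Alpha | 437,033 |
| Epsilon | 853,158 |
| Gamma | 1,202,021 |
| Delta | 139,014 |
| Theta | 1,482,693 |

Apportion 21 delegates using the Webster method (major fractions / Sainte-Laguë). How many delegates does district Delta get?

0

Standard divisor 6754170/21 ≈ 321627.143; standard quotas: Eta 1.300, Zeta 3.878, Beta 3.030, Alpha 1.359, Epsilon 2.653, Gamma 3.737, Delta 0.432, Theta 4.610.
Rounding to the nearest integer gives Eta 1, Zeta 4, Beta 3, Alpha 1, Epsilon 3, Gamma 4, Delta 0, Theta 5 — total 21, matching the house size, so no adjustment is needed.
Delta receives 0.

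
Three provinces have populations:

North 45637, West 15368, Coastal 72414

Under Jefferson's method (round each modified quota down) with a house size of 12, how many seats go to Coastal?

Standard divisor 133419/12 ≈ 11118.25; standard quotas: North 4.105, West 1.382, Coastal 6.513.
Rounding down gives 4, 1, 6 = 11 seats, so the divisor must be adjusted.
With modified divisor 9700: modified quotas North 4.705, West 1.584, Coastal 7.465.
Rounding down: North 4, West 1, Coastal 7 (total 12).
Coastal receives 7.

7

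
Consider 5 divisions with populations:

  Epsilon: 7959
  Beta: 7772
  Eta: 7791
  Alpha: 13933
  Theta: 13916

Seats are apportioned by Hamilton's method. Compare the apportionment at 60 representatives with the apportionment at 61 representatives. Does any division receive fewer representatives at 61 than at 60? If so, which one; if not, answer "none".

Epsilon

At 60 seats: Epsilon 10, Beta 9, Eta 9, Alpha 16, Theta 16.
At 61 seats: Epsilon 9, Beta 9, Eta 9, Alpha 17, Theta 17.
Epsilon drops from 10 to 9.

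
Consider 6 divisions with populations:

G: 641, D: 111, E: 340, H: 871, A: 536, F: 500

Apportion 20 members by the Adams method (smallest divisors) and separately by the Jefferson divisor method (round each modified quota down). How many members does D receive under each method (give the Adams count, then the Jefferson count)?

Adams: G 4, D 1, E 2, H 6, A 4, F 3.
Jefferson: G 5, D 0, E 2, H 6, A 4, F 3.
D gets 1 under Adams and 0 under Jefferson.

1 and 0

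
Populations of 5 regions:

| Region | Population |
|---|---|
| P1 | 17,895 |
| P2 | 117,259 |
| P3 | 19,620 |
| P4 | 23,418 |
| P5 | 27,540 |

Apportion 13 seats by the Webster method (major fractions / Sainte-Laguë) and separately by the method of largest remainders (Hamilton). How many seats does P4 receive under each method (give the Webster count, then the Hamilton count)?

1 and 2

Webster: P1 1, P2 8, P3 1, P4 1, P5 2.
Hamilton: P1 1, P2 7, P3 1, P4 2, P5 2.
P4 gets 1 under Webster and 2 under Hamilton.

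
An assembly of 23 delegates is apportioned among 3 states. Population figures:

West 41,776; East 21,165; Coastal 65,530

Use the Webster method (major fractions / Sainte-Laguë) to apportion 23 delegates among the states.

Standard divisor 128471/23 ≈ 5585.696; standard quotas: West 7.479, East 3.789, Coastal 11.732.
Rounding to the nearest integer gives West 7, East 4, Coastal 12 — total 23, matching the house size, so no adjustment is needed.

West: 7; East: 4; Coastal: 12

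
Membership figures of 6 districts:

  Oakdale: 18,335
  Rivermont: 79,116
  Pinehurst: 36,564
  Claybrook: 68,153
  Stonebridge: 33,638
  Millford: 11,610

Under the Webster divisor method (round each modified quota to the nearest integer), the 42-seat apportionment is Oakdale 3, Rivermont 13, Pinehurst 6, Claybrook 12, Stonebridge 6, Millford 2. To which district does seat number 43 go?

Rivermont

Priority for the next seat is population ÷ (current seats + 0.5).
Priorities: Oakdale 5238.571, Rivermont 5860.444, Pinehurst 5625.231, Claybrook 5452.240, Stonebridge 5175.077, Millford 4644.000.
Highest priority: Rivermont.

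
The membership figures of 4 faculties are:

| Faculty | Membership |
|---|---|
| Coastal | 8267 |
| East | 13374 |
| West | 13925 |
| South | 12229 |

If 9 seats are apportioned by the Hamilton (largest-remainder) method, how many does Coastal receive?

The standard divisor is 47795/9 ≈ 5310.556.
Standard quotas: Coastal 1.5567, East 2.5184, West 2.6221, South 2.3028.
Lower quotas: Coastal 1, East 2, West 2, South 2 (sum 7, leaving 2 seats).
Remainders in descending order: West 0.6221, Coastal 0.5567, East 0.5184, South 0.3028.
Largest remainders: West, Coastal receive the extra seats.
Coastal receives 2.

2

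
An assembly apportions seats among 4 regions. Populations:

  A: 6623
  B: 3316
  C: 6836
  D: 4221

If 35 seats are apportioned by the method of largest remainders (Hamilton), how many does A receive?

Standard divisor: 20996 ÷ 35 ≈ 599.886.
Standard quotas: A 11.0404, B 5.5277, C 11.3955, D 7.0363.
Lower quotas: A 11, B 5, C 11, D 7 (sum 34, leaving 1 seat).
Remainders in descending order: B 0.5277, C 0.3955, A 0.0404, D 0.0363.
The surplus seat goes to B.
A receives 11.

11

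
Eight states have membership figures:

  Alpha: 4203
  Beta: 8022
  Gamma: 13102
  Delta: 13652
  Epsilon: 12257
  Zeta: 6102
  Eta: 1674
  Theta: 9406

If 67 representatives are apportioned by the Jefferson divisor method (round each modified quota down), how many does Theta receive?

Standard divisor 68418/67 ≈ 1021.164; standard quotas: Alpha 4.116, Beta 7.856, Gamma 12.830, Delta 13.369, Epsilon 12.003, Zeta 5.976, Eta 1.639, Theta 9.211.
Rounding down gives 4, 7, 12, 13, 12, 5, 1, 9 = 63 seats, so the divisor must be adjusted.
With modified divisor 960: modified quotas Alpha 4.378, Beta 8.356, Gamma 13.648, Delta 14.221, Epsilon 12.768, Zeta 6.356, Eta 1.744, Theta 9.798.
Rounding down: Alpha 4, Beta 8, Gamma 13, Delta 14, Epsilon 12, Zeta 6, Eta 1, Theta 9 (total 67).
Theta receives 9.

9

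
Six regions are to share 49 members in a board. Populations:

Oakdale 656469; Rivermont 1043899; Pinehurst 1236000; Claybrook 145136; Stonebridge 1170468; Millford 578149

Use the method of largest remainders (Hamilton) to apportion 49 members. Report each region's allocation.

Oakdale: 7; Rivermont: 11; Pinehurst: 12; Claybrook: 1; Stonebridge: 12; Millford: 6

Total 4830121; standard divisor 4830121/49 ≈ 98573.898.
Standard quotas: Oakdale 6.6597, Rivermont 10.5900, Pinehurst 12.5388, Claybrook 1.4724, Stonebridge 11.8740, Millford 5.8651.
Lower quotas: Oakdale 6, Rivermont 10, Pinehurst 12, Claybrook 1, Stonebridge 11, Millford 5 (sum 45, leaving 4 seats).
Remainders in descending order: Stonebridge 0.8740, Millford 0.8651, Oakdale 0.6597, Rivermont 0.5900, Pinehurst 0.5388, Claybrook 0.4724.
Largest remainders: Stonebridge, Millford, Oakdale, Rivermont receive the extra seats.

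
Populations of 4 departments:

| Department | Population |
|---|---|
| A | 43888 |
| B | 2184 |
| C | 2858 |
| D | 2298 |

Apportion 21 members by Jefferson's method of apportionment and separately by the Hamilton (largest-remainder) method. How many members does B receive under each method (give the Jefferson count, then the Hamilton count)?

Jefferson: A 19, B 0, C 1, D 1.
Hamilton: A 18, B 1, C 1, D 1.
B gets 0 under Jefferson and 1 under Hamilton.

0 and 1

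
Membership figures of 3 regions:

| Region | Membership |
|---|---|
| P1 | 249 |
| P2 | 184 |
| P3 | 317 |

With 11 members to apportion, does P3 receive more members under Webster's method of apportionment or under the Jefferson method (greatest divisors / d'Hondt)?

Jefferson

Webster: P1 4, P2 3, P3 4.
Jefferson: P1 4, P2 2, P3 5.
P3 gets 4 under Webster and 5 under Jefferson.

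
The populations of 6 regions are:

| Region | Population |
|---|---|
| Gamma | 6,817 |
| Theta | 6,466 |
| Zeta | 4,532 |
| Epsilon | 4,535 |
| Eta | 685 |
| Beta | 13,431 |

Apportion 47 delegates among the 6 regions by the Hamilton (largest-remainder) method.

The standard divisor is 36466/47 ≈ 775.872.
Standard quotas: Gamma 8.7862, Theta 8.3338, Zeta 5.8412, Epsilon 5.8450, Eta 0.8829, Beta 17.3108.
Lower quotas: Gamma 8, Theta 8, Zeta 5, Epsilon 5, Eta 0, Beta 17 (sum 43, leaving 4 seats).
Remainders in descending order: Eta 0.8829, Epsilon 0.8450, Zeta 0.8412, Gamma 0.7862, Theta 0.3338, Beta 0.3108.
Largest remainders: Eta, Epsilon, Zeta, Gamma receive the extra seats.

Gamma: 9; Theta: 8; Zeta: 6; Epsilon: 6; Eta: 1; Beta: 17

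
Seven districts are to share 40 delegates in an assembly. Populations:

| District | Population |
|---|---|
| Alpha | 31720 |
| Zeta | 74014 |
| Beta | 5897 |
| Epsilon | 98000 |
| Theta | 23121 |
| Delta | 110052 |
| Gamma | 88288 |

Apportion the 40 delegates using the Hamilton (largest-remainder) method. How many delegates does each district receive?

Alpha: 3, Zeta: 7, Beta: 1, Epsilon: 9, Theta: 2, Delta: 10, Gamma: 8

Total 431092; standard divisor 431092/40 ≈ 10777.3.
Standard quotas: Alpha 2.9432, Zeta 6.8676, Beta 0.5472, Epsilon 9.0932, Theta 2.1453, Delta 10.2115, Gamma 8.1920.
Lower quotas: Alpha 2, Zeta 6, Beta 0, Epsilon 9, Theta 2, Delta 10, Gamma 8 (sum 37, leaving 3 seats).
Remainders in descending order: Alpha 0.9432, Zeta 0.8676, Beta 0.5472, Delta 0.2115, Gamma 0.1920, Theta 0.1453, Epsilon 0.0932.
The surplus seats go to Alpha, Zeta, Beta.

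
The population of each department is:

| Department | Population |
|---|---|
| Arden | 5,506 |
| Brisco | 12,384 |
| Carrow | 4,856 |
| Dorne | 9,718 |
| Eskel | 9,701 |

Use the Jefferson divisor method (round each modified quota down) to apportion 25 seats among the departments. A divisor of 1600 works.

With modified divisor 1600: modified quotas Arden 3.441, Brisco 7.740, Carrow 3.035, Dorne 6.074, Eskel 6.063.
Rounding down: Arden 3, Brisco 7, Carrow 3, Dorne 6, Eskel 6 (total 25).

Arden: 3, Brisco: 7, Carrow: 3, Dorne: 6, Eskel: 6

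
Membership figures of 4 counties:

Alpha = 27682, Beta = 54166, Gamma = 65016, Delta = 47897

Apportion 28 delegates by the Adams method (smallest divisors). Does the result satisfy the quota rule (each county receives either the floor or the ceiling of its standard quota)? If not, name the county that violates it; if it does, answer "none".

none

Standard quotas: Alpha 3.980, Beta 7.787, Gamma 9.347, Delta 6.886.
Adams allocation: Alpha 4, Beta 8, Gamma 9, Delta 7.
Every allocation lies between the lower and upper quota.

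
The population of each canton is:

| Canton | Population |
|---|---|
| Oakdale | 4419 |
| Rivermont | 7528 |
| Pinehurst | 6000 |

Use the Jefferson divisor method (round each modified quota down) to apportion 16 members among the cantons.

Standard divisor 17947/16 ≈ 1121.688; standard quotas: Oakdale 3.940, Rivermont 6.711, Pinehurst 5.349.
Rounding down gives 3, 6, 5 = 14 seats, so the divisor must be adjusted.
With modified divisor 1040: modified quotas Oakdale 4.249, Rivermont 7.238, Pinehurst 5.769.
Rounding down: Oakdale 4, Rivermont 7, Pinehurst 5 (total 16).

Oakdale 4; Rivermont 7; Pinehurst 5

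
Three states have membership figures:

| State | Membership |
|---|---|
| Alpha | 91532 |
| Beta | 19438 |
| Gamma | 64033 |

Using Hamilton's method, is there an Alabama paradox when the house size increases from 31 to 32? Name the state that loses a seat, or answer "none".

At 31 seats: Alpha 16, Beta 4, Gamma 11.
At 32 seats: Alpha 17, Beta 3, Gamma 12.
Beta drops from 4 to 3.

Beta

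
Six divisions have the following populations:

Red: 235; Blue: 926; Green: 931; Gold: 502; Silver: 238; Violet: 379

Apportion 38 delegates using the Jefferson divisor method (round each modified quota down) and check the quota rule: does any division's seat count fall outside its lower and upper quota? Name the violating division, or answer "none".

none

Standard quotas: Red 2.781, Blue 10.959, Green 11.018, Gold 5.941, Silver 2.817, Violet 4.485.
Jefferson allocation: Red 3, Blue 11, Green 11, Gold 6, Silver 3, Violet 4.
Every allocation lies between the lower and upper quota.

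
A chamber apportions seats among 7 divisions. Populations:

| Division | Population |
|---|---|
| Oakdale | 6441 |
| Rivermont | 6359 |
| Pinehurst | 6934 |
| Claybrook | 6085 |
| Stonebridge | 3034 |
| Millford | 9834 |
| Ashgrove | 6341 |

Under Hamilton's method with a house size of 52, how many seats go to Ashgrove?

7

The standard divisor is 45028/52 ≈ 865.923.
Standard quotas: Oakdale 7.4383, Rivermont 7.3436, Pinehurst 8.0076, Claybrook 7.0272, Stonebridge 3.5038, Millford 11.3567, Ashgrove 7.3228.
Lower quotas: Oakdale 7, Rivermont 7, Pinehurst 8, Claybrook 7, Stonebridge 3, Millford 11, Ashgrove 7 (sum 50, leaving 2 seats).
Remainders in descending order: Stonebridge 0.5038, Oakdale 0.4383, Millford 0.3567, Rivermont 0.3436, Ashgrove 0.3228, Claybrook 0.0272, Pinehurst 0.0076.
The surplus seats go to Stonebridge, Oakdale.
Ashgrove receives 7.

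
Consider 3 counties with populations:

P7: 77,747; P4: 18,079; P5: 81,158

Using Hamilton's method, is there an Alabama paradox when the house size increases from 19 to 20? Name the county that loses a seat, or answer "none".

At 19 seats: P7 8, P4 2, P5 9.
At 20 seats: P7 9, P4 2, P5 9.
No county's allocation decreased.

none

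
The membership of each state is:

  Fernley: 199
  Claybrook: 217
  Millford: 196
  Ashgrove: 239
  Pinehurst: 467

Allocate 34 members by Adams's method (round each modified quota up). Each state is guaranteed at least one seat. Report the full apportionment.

Fernley=5, Claybrook=6, Millford=5, Ashgrove=6, Pinehurst=12

Standard divisor 1318/34 ≈ 38.765; standard quotas: Fernley 5.134, Claybrook 5.598, Millford 5.056, Ashgrove 6.165, Pinehurst 12.047.
Rounding up gives 6, 6, 6, 7, 13 = 38 seats, so the divisor must be adjusted.
With modified divisor 40: modified quotas Fernley 4.975, Claybrook 5.425, Millford 4.900, Ashgrove 5.975, Pinehurst 11.675.
Rounding up: Fernley 5, Claybrook 6, Millford 5, Ashgrove 6, Pinehurst 12 (total 34).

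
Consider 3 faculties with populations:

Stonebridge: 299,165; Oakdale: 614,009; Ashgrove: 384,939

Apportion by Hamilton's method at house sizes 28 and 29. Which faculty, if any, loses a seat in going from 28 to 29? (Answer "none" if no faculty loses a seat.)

none

At 28 seats: Stonebridge 7, Oakdale 13, Ashgrove 8.
At 29 seats: Stonebridge 7, Oakdale 14, Ashgrove 8.
No faculty's allocation decreased.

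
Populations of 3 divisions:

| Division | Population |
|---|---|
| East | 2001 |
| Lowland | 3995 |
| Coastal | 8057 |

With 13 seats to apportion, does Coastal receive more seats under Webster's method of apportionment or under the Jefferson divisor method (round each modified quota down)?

Jefferson

Webster: East 2, Lowland 4, Coastal 7.
Jefferson: East 2, Lowland 3, Coastal 8.
Coastal gets 7 under Webster and 8 under Jefferson.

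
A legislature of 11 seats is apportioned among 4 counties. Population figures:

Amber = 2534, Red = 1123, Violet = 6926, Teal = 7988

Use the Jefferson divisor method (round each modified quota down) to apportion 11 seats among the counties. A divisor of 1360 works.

With modified divisor 1360: modified quotas Amber 1.863, Red 0.826, Violet 5.093, Teal 5.874.
Rounding down: Amber 1, Red 0, Violet 5, Teal 5 (total 11).

Amber 1, Red 0, Violet 5, Teal 5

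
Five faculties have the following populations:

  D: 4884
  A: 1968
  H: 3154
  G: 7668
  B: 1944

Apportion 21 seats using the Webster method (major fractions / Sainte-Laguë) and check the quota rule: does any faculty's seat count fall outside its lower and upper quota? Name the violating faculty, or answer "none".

none

Standard quotas: D 5.228, A 2.107, H 3.376, G 8.208, B 2.081.
Webster allocation: D 5, A 2, H 3, G 9, B 2.
Every allocation lies between the lower and upper quota.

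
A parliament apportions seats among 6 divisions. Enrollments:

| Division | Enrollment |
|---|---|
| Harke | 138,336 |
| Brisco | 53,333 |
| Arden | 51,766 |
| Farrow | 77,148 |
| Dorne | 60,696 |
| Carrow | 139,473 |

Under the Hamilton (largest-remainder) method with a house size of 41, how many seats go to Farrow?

Total 520752; standard divisor 520752/41 ≈ 12701.268.
Standard quotas: Harke 10.8915, Brisco 4.1990, Arden 4.0757, Farrow 6.0740, Dorne 4.7787, Carrow 10.9810.
Lower quotas: Harke 10, Brisco 4, Arden 4, Farrow 6, Dorne 4, Carrow 10 (sum 38, leaving 3 seats).
Remainders in descending order: Carrow 0.9810, Harke 0.8915, Dorne 0.7787, Brisco 0.1990, Arden 0.0757, Farrow 0.0740.
Largest remainders: Carrow, Harke, Dorne receive the extra seats.
Farrow receives 6.

6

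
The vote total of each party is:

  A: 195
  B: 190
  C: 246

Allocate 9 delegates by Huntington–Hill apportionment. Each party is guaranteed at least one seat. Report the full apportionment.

A 3, B 3, C 3

With divisor 74: modified quotas A 2.635, B 2.568, C 3.324.
Geometric-mean thresholds: A √(2·3)=2.449, B √(2·3)=2.449, C √(3·4)=3.464.
Each quota rounded against its threshold gives A 3, B 3, C 3 (total 9).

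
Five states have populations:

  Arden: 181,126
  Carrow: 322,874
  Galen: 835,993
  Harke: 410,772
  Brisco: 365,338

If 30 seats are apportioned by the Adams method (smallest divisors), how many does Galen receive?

11

Standard divisor 2116103/30 ≈ 70536.767; standard quotas: Arden 2.568, Carrow 4.577, Galen 11.852, Harke 5.824, Brisco 5.179.
Rounding up gives 3, 5, 12, 6, 6 = 32 seats, so the divisor must be adjusted.
With modified divisor 78400: modified quotas Arden 2.310, Carrow 4.118, Galen 10.663, Harke 5.239, Brisco 4.660.
Rounding up: Arden 3, Carrow 5, Galen 11, Harke 6, Brisco 5 (total 30).
Galen receives 11.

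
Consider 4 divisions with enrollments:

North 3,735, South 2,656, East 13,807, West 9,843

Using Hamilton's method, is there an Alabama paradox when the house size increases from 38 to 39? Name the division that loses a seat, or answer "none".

At 38 seats: North 5, South 3, East 18, West 12.
At 39 seats: North 5, South 3, East 18, West 13.
No division's allocation decreased.

none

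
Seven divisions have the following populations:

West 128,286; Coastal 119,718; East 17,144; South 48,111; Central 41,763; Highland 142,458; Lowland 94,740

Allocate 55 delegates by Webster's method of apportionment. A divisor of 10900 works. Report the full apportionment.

With modified divisor 10900: modified quotas West 11.769, Coastal 10.983, East 1.573, South 4.414, Central 3.831, Highland 13.070, Lowland 8.692.
Rounding to the nearest integer: West 12, Coastal 11, East 2, South 4, Central 4, Highland 13, Lowland 9 (total 55).

West: 12, Coastal: 11, East: 2, South: 4, Central: 4, Highland: 13, Lowland: 9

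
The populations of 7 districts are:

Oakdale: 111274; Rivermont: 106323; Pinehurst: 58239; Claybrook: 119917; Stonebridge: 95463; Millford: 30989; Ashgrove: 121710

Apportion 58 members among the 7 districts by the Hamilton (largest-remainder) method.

The standard divisor is 643915/58 ≈ 11101.983.
Standard quotas: Oakdale 10.0229, Rivermont 9.5769, Pinehurst 5.2458, Claybrook 10.8014, Stonebridge 8.5987, Millford 2.7913, Ashgrove 10.9629.
Lower quotas: Oakdale 10, Rivermont 9, Pinehurst 5, Claybrook 10, Stonebridge 8, Millford 2, Ashgrove 10 (sum 54, leaving 4 seats).
Remainders in descending order: Ashgrove 0.9629, Claybrook 0.8014, Millford 0.7913, Stonebridge 0.5987, Rivermont 0.5769, Pinehurst 0.2458, Oakdale 0.0229.
The surplus seats go to Ashgrove, Claybrook, Millford, Stonebridge.

Oakdale 10, Rivermont 9, Pinehurst 5, Claybrook 11, Stonebridge 9, Millford 3, Ashgrove 11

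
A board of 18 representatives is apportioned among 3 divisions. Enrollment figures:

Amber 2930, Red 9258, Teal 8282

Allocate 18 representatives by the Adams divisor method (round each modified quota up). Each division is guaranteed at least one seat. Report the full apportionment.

Standard divisor 20470/18 ≈ 1137.222; standard quotas: Amber 2.576, Red 8.141, Teal 7.283.
Rounding up gives 3, 9, 8 = 20 seats, so the divisor must be adjusted.
With modified divisor 1300: modified quotas Amber 2.254, Red 7.122, Teal 6.371.
Rounding up: Amber 3, Red 8, Teal 7 (total 18).

Amber=3, Red=8, Teal=7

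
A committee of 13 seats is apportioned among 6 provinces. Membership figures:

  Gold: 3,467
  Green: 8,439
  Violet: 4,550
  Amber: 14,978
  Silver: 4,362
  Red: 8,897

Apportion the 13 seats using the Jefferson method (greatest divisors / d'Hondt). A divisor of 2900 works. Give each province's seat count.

Gold: 1, Green: 2, Violet: 1, Amber: 5, Silver: 1, Red: 3

With modified divisor 2900: modified quotas Gold 1.196, Green 2.910, Violet 1.569, Amber 5.165, Silver 1.504, Red 3.068.
Rounding down: Gold 1, Green 2, Violet 1, Amber 5, Silver 1, Red 3 (total 13).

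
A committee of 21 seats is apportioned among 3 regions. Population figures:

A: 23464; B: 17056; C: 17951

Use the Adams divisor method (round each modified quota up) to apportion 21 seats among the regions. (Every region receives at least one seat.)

A 8, B 6, C 7

Standard divisor 58471/21 ≈ 2784.333; standard quotas: A 8.427, B 6.126, C 6.447.
Rounding up gives 9, 7, 7 = 23 seats, so the divisor must be adjusted.
With modified divisor 2960: modified quotas A 7.927, B 5.762, C 6.065.
Rounding up: A 8, B 6, C 7 (total 21).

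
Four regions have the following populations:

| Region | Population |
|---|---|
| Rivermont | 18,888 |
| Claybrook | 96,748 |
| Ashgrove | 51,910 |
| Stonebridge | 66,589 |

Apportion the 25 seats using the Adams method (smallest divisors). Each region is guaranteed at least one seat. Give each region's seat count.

Rivermont=2; Claybrook=10; Ashgrove=6; Stonebridge=7

Standard divisor 234135/25 ≈ 9365.4; standard quotas: Rivermont 2.017, Claybrook 10.330, Ashgrove 5.543, Stonebridge 7.110.
Rounding up gives 3, 11, 6, 8 = 28 seats, so the divisor must be adjusted.
With modified divisor 10000: modified quotas Rivermont 1.889, Claybrook 9.675, Ashgrove 5.191, Stonebridge 6.659.
Rounding up: Rivermont 2, Claybrook 10, Ashgrove 6, Stonebridge 7 (total 25).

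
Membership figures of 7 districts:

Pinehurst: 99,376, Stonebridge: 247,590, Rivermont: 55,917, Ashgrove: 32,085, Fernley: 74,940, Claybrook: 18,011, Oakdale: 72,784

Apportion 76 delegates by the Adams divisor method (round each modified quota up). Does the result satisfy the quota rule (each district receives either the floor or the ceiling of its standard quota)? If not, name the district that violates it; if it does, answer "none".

Standard quotas: Pinehurst 12.573, Stonebridge 31.325, Rivermont 7.075, Ashgrove 4.059, Fernley 9.481, Claybrook 2.279, Oakdale 9.209.
Adams allocation: Pinehurst 13, Stonebridge 30, Rivermont 7, Ashgrove 4, Fernley 10, Claybrook 3, Oakdale 9.
Stonebridge has quota 31.325 (lower 31, upper 32) but receives 30 — outside the quota interval.

Stonebridge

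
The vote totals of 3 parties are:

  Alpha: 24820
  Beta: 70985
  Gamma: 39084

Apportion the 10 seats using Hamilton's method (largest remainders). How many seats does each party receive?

Alpha 2, Beta 5, Gamma 3

Standard divisor: 134889 ÷ 10 ≈ 13488.9.
Standard quotas: Alpha 1.8400, Beta 5.2625, Gamma 2.8975.
Lower quotas: Alpha 1, Beta 5, Gamma 2 (sum 8, leaving 2 seats).
Remainders in descending order: Gamma 0.8975, Alpha 0.8400, Beta 0.2625.
The surplus seats go to Gamma, Alpha.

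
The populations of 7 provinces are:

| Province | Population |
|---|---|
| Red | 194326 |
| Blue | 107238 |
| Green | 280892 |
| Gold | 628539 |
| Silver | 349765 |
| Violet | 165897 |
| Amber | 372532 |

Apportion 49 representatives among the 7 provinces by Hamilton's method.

Red: 4; Blue: 2; Green: 7; Gold: 15; Silver: 8; Violet: 4; Amber: 9

Total 2099189; standard divisor 2099189/49 ≈ 42840.592.
Standard quotas: Red 4.5360, Blue 2.5032, Green 6.5567, Gold 14.6716, Silver 8.1643, Violet 3.8724, Amber 8.6958.
Lower quotas: Red 4, Blue 2, Green 6, Gold 14, Silver 8, Violet 3, Amber 8 (sum 45, leaving 4 seats).
Remainders in descending order: Violet 0.8724, Amber 0.6958, Gold 0.6716, Green 0.5567, Red 0.5360, Blue 0.5032, Silver 0.1643.
The surplus seats go to Violet, Amber, Gold, Green.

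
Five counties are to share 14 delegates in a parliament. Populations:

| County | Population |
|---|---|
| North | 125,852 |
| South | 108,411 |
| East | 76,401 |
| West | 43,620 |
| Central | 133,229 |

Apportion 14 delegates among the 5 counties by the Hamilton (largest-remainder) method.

Standard divisor: 487513 ÷ 14 ≈ 34822.357.
Standard quotas: North 3.6141, South 3.1133, East 2.1940, West 1.2526, Central 3.8260.
Lower quotas: North 3, South 3, East 2, West 1, Central 3 (sum 12, leaving 2 seats).
Remainders in descending order: Central 0.8260, North 0.6141, West 0.2526, East 0.1940, South 0.1133.
The surplus seats go to Central, North.

North 4, South 3, East 2, West 1, Central 4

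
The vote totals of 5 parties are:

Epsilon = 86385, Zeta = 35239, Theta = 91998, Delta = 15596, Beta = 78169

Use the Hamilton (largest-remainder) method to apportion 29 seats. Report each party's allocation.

Total 307387; standard divisor 307387/29 ≈ 10599.552.
Standard quotas: Epsilon 8.1499, Zeta 3.3246, Theta 8.6794, Delta 1.4714, Beta 7.3747.
Lower quotas: Epsilon 8, Zeta 3, Theta 8, Delta 1, Beta 7 (sum 27, leaving 2 seats).
Remainders in descending order: Theta 0.6794, Delta 0.4714, Beta 0.3747, Zeta 0.3246, Epsilon 0.1499.
Largest remainders: Theta, Delta receive the extra seats.

Epsilon=8, Zeta=3, Theta=9, Delta=2, Beta=7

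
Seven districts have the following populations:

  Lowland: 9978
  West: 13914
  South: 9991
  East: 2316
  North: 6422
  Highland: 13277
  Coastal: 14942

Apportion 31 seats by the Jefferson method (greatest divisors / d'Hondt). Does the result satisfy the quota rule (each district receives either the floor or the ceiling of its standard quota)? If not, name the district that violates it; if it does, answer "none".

Standard quotas: Lowland 4.366, West 6.089, South 4.372, East 1.013, North 2.810, Highland 5.810, Coastal 6.539.
Jefferson allocation: Lowland 4, West 6, South 4, East 1, North 3, Highland 6, Coastal 7.
Every allocation lies between the lower and upper quota.

none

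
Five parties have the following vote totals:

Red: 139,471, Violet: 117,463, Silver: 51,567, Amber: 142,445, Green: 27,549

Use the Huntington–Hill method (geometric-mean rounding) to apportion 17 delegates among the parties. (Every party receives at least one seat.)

Red: 5, Violet: 4, Silver: 2, Amber: 5, Green: 1

With divisor 28726: modified quotas Red 4.855, Violet 4.089, Silver 1.795, Amber 4.959, Green 0.959.
Geometric-mean thresholds: Red √(4·5)=4.472, Violet √(4·5)=4.472, Silver √(1·2)=1.414, Amber √(4·5)=4.472, Green (min 1).
Each quota rounded against its threshold gives Red 5, Violet 4, Silver 2, Amber 5, Green 1 (total 17).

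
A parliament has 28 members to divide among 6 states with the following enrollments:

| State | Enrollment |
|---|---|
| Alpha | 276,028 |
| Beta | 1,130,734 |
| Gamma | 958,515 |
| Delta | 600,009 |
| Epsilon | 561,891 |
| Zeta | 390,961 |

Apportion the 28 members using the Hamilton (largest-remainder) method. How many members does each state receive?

Alpha 2, Beta 8, Gamma 7, Delta 4, Epsilon 4, Zeta 3

The standard divisor is 3918138/28 ≈ 139933.5.
Standard quotas: Alpha 1.9726, Beta 8.0805, Gamma 6.8498, Delta 4.2878, Epsilon 4.0154, Zeta 2.7939.
Lower quotas: Alpha 1, Beta 8, Gamma 6, Delta 4, Epsilon 4, Zeta 2 (sum 25, leaving 3 seats).
Remainders in descending order: Alpha 0.9726, Gamma 0.8498, Zeta 0.7939, Delta 0.2878, Beta 0.0805, Epsilon 0.0154.
Largest remainders: Alpha, Gamma, Zeta receive the extra seats.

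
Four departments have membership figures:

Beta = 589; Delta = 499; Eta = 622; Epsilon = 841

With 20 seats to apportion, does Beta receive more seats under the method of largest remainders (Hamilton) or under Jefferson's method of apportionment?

Hamilton

Hamilton: Beta 5, Delta 4, Eta 5, Epsilon 6.
Jefferson: Beta 4, Delta 4, Eta 5, Epsilon 7.
Beta gets 5 under Hamilton and 4 under Jefferson.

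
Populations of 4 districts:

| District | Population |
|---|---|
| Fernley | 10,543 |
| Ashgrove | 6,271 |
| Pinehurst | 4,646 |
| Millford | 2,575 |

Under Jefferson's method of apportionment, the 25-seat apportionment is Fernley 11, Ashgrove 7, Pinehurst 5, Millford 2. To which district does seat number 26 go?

Fernley

Priority for the next seat is population ÷ (current seats + 1).
Priorities: Fernley 878.583, Ashgrove 783.875, Pinehurst 774.333, Millford 858.333.
Highest priority: Fernley.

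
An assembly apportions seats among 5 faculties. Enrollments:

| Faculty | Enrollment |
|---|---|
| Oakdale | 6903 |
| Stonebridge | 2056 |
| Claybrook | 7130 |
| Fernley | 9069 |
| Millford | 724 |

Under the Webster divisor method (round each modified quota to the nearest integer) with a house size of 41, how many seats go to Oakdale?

11

Standard divisor 25882/41 ≈ 631.268; standard quotas: Oakdale 10.935, Stonebridge 3.257, Claybrook 11.295, Fernley 14.366, Millford 1.147.
Rounding to the nearest integer gives 11, 3, 11, 14, 1 = 40 seats, so the divisor must be adjusted.
With modified divisor 623: modified quotas Oakdale 11.080, Stonebridge 3.300, Claybrook 11.445, Fernley 14.557, Millford 1.162.
Rounding to the nearest integer: Oakdale 11, Stonebridge 3, Claybrook 11, Fernley 15, Millford 1 (total 41).
Oakdale receives 11.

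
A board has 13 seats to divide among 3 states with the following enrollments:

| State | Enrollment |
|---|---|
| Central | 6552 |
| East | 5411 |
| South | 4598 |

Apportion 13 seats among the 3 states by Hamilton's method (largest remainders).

Central 5; East 4; South 4

Standard divisor: 16561 ÷ 13 ≈ 1273.923.
Standard quotas: Central 5.1432, East 4.2475, South 3.6093.
Lower quotas: Central 5, East 4, South 3 (sum 12, leaving 1 seat).
Remainders in descending order: South 0.6093, East 0.2475, Central 0.1432.
Largest remainder: South receives the extra seat.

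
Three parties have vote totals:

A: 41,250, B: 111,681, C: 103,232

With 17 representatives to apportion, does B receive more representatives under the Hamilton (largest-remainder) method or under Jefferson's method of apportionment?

Jefferson

Hamilton: A 3, B 7, C 7.
Jefferson: A 2, B 8, C 7.
B gets 7 under Hamilton and 8 under Jefferson.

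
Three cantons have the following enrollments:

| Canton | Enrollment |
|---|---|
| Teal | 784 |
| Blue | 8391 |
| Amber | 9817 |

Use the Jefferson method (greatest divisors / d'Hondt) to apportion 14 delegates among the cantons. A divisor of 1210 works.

With modified divisor 1210: modified quotas Teal 0.648, Blue 6.935, Amber 8.113.
Rounding down: Teal 0, Blue 6, Amber 8 (total 14).

Teal 0; Blue 6; Amber 8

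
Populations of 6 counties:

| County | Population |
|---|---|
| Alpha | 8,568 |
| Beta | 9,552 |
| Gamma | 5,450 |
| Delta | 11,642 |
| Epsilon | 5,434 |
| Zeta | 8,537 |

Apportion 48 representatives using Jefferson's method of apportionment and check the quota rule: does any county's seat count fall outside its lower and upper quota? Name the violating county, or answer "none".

Standard quotas: Alpha 8.362, Beta 9.322, Gamma 5.319, Delta 11.362, Epsilon 5.303, Zeta 8.332.
Jefferson allocation: Alpha 8, Beta 10, Gamma 5, Delta 12, Epsilon 5, Zeta 8.
Every allocation lies between the lower and upper quota.

none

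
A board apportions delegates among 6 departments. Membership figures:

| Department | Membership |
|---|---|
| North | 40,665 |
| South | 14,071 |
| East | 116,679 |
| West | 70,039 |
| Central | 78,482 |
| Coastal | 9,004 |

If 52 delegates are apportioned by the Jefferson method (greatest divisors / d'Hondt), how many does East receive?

Standard divisor 328940/52 ≈ 6325.769; standard quotas: North 6.428, South 2.224, East 18.445, West 11.072, Central 12.407, Coastal 1.423.
Rounding down gives 6, 2, 18, 11, 12, 1 = 50 seats, so the divisor must be adjusted.
With modified divisor 5900: modified quotas North 6.892, South 2.385, East 19.776, West 11.871, Central 13.302, Coastal 1.526.
Rounding down: North 6, South 2, East 19, West 11, Central 13, Coastal 1 (total 52).
East receives 19.

19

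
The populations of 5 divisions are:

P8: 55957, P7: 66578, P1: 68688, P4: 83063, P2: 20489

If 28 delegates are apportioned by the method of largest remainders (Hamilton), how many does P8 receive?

Total 294775; standard divisor 294775/28 ≈ 10527.679.
Standard quotas: P8 5.3152, P7 6.3241, P1 6.5245, P4 7.8900, P2 1.9462.
Lower quotas: P8 5, P7 6, P1 6, P4 7, P2 1 (sum 25, leaving 3 seats).
Remainders in descending order: P2 0.9462, P4 0.8900, P1 0.5245, P7 0.3241, P8 0.3152.
Largest remainders: P2, P4, P1 receive the extra seats.
P8 receives 5.

5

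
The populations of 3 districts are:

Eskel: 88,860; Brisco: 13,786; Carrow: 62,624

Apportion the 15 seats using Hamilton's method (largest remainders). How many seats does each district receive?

Eskel 8, Brisco 1, Carrow 6

Standard divisor: 165270 ÷ 15 = 11018.
Standard quotas: Eskel 8.0650, Brisco 1.2512, Carrow 5.6838.
Lower quotas: Eskel 8, Brisco 1, Carrow 5 (sum 14, leaving 1 seat).
Remainders in descending order: Carrow 0.6838, Brisco 0.2512, Eskel 0.0650.
The surplus seat goes to Carrow.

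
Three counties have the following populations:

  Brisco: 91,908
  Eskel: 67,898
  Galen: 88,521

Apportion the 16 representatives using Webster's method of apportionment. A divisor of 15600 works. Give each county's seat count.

With modified divisor 15600: modified quotas Brisco 5.892, Eskel 4.352, Galen 5.674.
Rounding to the nearest integer: Brisco 6, Eskel 4, Galen 6 (total 16).

Brisco: 6, Eskel: 4, Galen: 6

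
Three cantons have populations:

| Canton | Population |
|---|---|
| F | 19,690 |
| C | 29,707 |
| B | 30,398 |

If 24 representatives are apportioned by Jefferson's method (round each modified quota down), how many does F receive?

6

Standard divisor 79795/24 ≈ 3324.792; standard quotas: F 5.922, C 8.935, B 9.143.
Rounding down gives 5, 8, 9 = 22 seats, so the divisor must be adjusted.
With modified divisor 3200: modified quotas F 6.153, C 9.283, B 9.499.
Rounding down: F 6, C 9, B 9 (total 24).
F receives 6.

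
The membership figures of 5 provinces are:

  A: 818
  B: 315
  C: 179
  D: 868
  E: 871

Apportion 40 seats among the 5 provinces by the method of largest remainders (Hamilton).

A 11, B 4, C 2, D 11, E 12

The standard divisor is 3051/40 ≈ 76.275.
Standard quotas: A 10.724, B 4.130, C 2.347, D 11.380, E 11.419.
Lower quotas: A 10, B 4, C 2, D 11, E 11 (sum 38, leaving 2 seats).
Remainders in descending order: A 0.724, E 0.419, D 0.380, C 0.347, B 0.130.
Largest remainders: A, E receive the extra seats.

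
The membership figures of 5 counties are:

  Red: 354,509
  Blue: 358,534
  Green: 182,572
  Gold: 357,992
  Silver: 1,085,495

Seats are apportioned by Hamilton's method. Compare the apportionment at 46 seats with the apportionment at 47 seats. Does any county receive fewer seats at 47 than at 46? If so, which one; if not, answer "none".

At 46 seats: Red 7, Blue 7, Green 4, Gold 7, Silver 21.
At 47 seats: Red 7, Blue 7, Green 4, Gold 7, Silver 22.
No county's allocation decreased.

none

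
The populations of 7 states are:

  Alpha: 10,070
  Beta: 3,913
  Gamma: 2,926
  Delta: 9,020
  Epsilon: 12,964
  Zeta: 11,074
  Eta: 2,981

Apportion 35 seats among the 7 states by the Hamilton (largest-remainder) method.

Alpha 7, Beta 3, Gamma 2, Delta 6, Epsilon 8, Zeta 7, Eta 2

Total 52948; standard divisor 52948/35 ≈ 1512.8.
Standard quotas: Alpha 6.6565, Beta 2.5866, Gamma 1.9342, Delta 5.9625, Epsilon 8.5695, Zeta 7.3202, Eta 1.9705.
Lower quotas: Alpha 6, Beta 2, Gamma 1, Delta 5, Epsilon 8, Zeta 7, Eta 1 (sum 30, leaving 5 seats).
Remainders in descending order: Eta 0.9705, Delta 0.9625, Gamma 0.9342, Alpha 0.6565, Beta 0.5866, Epsilon 0.5695, Zeta 0.3202.
Largest remainders: Eta, Delta, Gamma, Alpha, Beta receive the extra seats.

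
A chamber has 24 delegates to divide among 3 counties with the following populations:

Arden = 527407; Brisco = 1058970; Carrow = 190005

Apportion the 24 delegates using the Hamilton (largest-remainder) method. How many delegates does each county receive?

Standard divisor: 1776382 ÷ 24 ≈ 74015.917.
Standard quotas: Arden 7.1256, Brisco 14.3073, Carrow 2.5671.
Lower quotas: Arden 7, Brisco 14, Carrow 2 (sum 23, leaving 1 seat).
Remainders in descending order: Carrow 0.5671, Brisco 0.3073, Arden 0.1256.
The surplus seat goes to Carrow.

Arden: 7, Brisco: 14, Carrow: 3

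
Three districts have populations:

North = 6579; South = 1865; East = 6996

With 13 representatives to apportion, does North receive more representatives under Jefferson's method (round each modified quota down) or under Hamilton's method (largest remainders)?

Jefferson

Jefferson: North 6, South 1, East 6.
Hamilton: North 5, South 2, East 6.
North gets 6 under Jefferson and 5 under Hamilton.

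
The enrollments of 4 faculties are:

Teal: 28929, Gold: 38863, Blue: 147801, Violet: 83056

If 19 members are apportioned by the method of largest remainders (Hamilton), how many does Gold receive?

Total 298649; standard divisor 298649/19 ≈ 15718.368.
Standard quotas: Teal 1.8405, Gold 2.4725, Blue 9.4031, Violet 5.2840.
Lower quotas: Teal 1, Gold 2, Blue 9, Violet 5 (sum 17, leaving 2 seats).
Remainders in descending order: Teal 0.8405, Gold 0.4725, Blue 0.4031, Violet 0.2840.
Largest remainders: Teal, Gold receive the extra seats.
Gold receives 3.

3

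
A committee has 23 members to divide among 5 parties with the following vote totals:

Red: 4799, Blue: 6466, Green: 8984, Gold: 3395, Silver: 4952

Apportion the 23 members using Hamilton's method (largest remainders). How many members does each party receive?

Red=4, Blue=5, Green=7, Gold=3, Silver=4

The standard divisor is 28596/23 ≈ 1243.304.
Standard quotas: Red 3.8599, Blue 5.2007, Green 7.2259, Gold 2.7306, Silver 3.9829.
Lower quotas: Red 3, Blue 5, Green 7, Gold 2, Silver 3 (sum 20, leaving 3 seats).
Remainders in descending order: Silver 0.9829, Red 0.8599, Gold 0.7306, Green 0.2259, Blue 0.2007.
Largest remainders: Silver, Red, Gold receive the extra seats.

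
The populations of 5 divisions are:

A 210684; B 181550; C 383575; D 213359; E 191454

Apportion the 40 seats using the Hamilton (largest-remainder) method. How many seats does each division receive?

Standard divisor: 1180622 ÷ 40 ≈ 29515.55.
Standard quotas: A 7.1381, B 6.1510, C 12.9957, D 7.2287, E 6.4865.
Lower quotas: A 7, B 6, C 12, D 7, E 6 (sum 38, leaving 2 seats).
Remainders in descending order: C 0.9957, E 0.4865, D 0.2287, B 0.1510, A 0.1381.
Largest remainders: C, E receive the extra seats.

A=7, B=6, C=13, D=7, E=7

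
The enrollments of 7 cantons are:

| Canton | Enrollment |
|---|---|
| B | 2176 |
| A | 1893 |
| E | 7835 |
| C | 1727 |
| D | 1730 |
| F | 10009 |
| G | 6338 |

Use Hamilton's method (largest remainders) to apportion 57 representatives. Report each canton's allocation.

Standard divisor: 31708 ÷ 57 ≈ 556.281.
Standard quotas: B 3.9117, A 3.4030, E 14.0846, C 3.1045, D 3.1099, F 17.9927, G 11.3935.
Lower quotas: B 3, A 3, E 14, C 3, D 3, F 17, G 11 (sum 54, leaving 3 seats).
Remainders in descending order: F 0.9927, B 0.9117, A 0.4030, G 0.3935, D 0.1099, C 0.1045, E 0.0846.
The surplus seats go to F, B, A.

B 4; A 4; E 14; C 3; D 3; F 18; G 11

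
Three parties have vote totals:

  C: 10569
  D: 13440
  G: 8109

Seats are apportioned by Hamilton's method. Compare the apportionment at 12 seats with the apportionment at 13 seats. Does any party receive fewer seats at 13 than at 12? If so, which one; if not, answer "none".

At 12 seats: C 4, D 5, G 3.
At 13 seats: C 4, D 6, G 3.
No party's allocation decreased.

none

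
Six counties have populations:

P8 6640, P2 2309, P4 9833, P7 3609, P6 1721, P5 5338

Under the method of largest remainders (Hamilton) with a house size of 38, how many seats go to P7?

5

Total 29450; standard divisor 29450/38 = 775.
Standard quotas: P8 8.5677, P2 2.9794, P4 12.6877, P7 4.6568, P6 2.2206, P5 6.8877.
Lower quotas: P8 8, P2 2, P4 12, P7 4, P6 2, P5 6 (sum 34, leaving 4 seats).
Remainders in descending order: P2 0.9794, P5 0.8877, P4 0.6877, P7 0.6568, P8 0.5677, P6 0.2206.
The surplus seats go to P2, P5, P4, P7.
P7 receives 5.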